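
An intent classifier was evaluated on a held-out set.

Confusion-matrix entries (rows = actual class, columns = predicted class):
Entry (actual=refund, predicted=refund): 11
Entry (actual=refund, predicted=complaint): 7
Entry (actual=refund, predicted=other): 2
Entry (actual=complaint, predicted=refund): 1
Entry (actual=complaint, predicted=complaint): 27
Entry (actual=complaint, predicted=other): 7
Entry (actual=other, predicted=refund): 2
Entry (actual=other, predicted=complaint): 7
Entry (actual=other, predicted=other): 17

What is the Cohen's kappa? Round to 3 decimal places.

0.495

Observed agreement pₒ = trace/N = 55/81 = 0.6790
Expected agreement pₑ = Σ (rowᵢ·colᵢ)/N² = (20·14 + 35·41 + 26·26)/81² = 0.3644
κ = (pₒ − pₑ)/(1 − pₑ) = (0.6790 − 0.3644)/(1 − 0.3644) = 0.495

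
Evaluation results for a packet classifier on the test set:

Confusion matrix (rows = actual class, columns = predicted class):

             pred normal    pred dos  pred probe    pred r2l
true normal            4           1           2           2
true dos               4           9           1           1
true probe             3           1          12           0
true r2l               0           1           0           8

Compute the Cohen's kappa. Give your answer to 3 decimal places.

0.560

Observed agreement pₒ = trace/N = 33/49 = 0.6735
Expected agreement pₑ = Σ (rowᵢ·colᵢ)/N² = (9·11 + 15·12 + 16·15 + 9·11)/49² = 0.2574
κ = (pₒ − pₑ)/(1 − pₑ) = (0.6735 − 0.2574)/(1 − 0.2574) = 0.560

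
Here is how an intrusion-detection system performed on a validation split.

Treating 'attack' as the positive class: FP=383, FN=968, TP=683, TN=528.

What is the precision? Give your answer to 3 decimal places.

0.641

Precision = TP/(TP+FP) = 683/(683+383) = 683/1066 = 0.641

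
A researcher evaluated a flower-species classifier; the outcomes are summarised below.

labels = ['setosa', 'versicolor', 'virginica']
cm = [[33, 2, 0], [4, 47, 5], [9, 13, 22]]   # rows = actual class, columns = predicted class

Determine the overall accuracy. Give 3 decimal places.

0.756

Accuracy = trace / total = (33+47+22=102) / 135 = 102/135 = 0.756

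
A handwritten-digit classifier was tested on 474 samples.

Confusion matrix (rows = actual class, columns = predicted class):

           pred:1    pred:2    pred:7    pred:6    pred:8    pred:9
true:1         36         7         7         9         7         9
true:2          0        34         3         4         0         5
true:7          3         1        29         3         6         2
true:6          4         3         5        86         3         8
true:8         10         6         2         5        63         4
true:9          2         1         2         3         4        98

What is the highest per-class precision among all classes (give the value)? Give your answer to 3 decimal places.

0.782

Per-class precision (TP/(TP+FP)):
  1: TP=36, FP=0+3+4+10+2=19 → 36/55 = 0.6545
  2: TP=34, FP=7+1+3+6+1=18 → 34/52 = 0.6538
  7: TP=29, FP=7+3+5+2+2=19 → 29/48 = 0.6042
  6: TP=86, FP=9+4+3+5+3=24 → 86/110 = 0.7818
  8: TP=63, FP=7+0+6+3+4=20 → 63/83 = 0.7590
  9: TP=98, FP=9+5+2+8+4=28 → 98/126 = 0.7778
Highest is class '6' with precision = 0.782.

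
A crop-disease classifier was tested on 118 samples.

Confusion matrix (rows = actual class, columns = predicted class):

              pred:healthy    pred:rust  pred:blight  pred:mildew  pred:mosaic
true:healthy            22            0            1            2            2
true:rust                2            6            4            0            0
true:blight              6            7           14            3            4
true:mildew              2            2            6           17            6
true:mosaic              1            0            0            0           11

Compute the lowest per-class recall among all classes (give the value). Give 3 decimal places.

0.412

Per-class recall (TP/(TP+FN)):
  healthy: TP=22, FN=0+1+2+2=5 → 22/27 = 0.8148
  rust: TP=6, FN=2+4+0+0=6 → 6/12 = 0.5000
  blight: TP=14, FN=6+7+3+4=20 → 14/34 = 0.4118
  mildew: TP=17, FN=2+2+6+6=16 → 17/33 = 0.5152
  mosaic: TP=11, FN=1+0+0+0=1 → 11/12 = 0.9167
Lowest is class 'blight' with recall = 0.412.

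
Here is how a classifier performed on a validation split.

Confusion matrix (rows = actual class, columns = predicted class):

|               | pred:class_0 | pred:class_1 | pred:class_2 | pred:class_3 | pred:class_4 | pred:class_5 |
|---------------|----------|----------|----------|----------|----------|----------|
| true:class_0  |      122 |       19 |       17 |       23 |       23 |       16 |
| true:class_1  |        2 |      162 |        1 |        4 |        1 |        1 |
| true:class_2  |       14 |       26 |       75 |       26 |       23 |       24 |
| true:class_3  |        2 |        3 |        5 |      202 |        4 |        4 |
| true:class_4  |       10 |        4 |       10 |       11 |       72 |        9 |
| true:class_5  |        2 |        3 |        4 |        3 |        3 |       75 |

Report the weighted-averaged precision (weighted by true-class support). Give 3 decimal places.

Per-class precision (TP/(TP+FP)):
  class_0: TP=122, FP=2+14+2+10+2=30 → 122/152 = 0.8026
  class_1: TP=162, FP=19+26+3+4+3=55 → 162/217 = 0.7465
  class_2: TP=75, FP=17+1+5+10+4=37 → 75/112 = 0.6696
  class_3: TP=202, FP=23+4+26+11+3=67 → 202/269 = 0.7509
  class_4: TP=72, FP=23+1+23+4+3=54 → 72/126 = 0.5714
  class_5: TP=75, FP=16+1+24+4+9=54 → 75/129 = 0.5814
Weighted-precision = Σ (supportᵢ/N)·precisionᵢ with N=1005: (220/1005)·0.8026 + (171/1005)·0.7465 + (188/1005)·0.6696 + (220/1005)·0.7509 + (116/1005)·0.5714 + (90/1005)·0.5814 = 0.710

0.710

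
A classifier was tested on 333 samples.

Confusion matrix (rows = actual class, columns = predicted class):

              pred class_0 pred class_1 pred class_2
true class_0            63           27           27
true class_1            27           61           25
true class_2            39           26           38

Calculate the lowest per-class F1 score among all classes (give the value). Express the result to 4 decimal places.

0.3938

Per-class F1 score (2·TP/(2·TP+FP+FN)):
  class_0: TP=63, FP=27+39=66, FN=27+27=54 → 126/246 = 0.51220
  class_1: TP=61, FP=27+26=53, FN=27+25=52 → 122/227 = 0.53744
  class_2: TP=38, FP=27+25=52, FN=39+26=65 → 76/193 = 0.39378
Lowest is class 'class_2' with F1 score = 0.3938.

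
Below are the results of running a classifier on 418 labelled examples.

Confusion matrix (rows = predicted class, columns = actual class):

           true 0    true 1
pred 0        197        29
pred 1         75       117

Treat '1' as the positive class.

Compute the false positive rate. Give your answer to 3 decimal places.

0.276

FPR = FP/(FP+TN) = 75/(75+197) = 0.276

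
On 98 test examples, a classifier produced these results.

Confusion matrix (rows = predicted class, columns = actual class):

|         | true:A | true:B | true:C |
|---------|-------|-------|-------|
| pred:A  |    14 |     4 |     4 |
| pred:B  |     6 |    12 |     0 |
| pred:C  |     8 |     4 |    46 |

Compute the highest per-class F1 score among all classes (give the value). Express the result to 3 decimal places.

Per-class F1 score (2·TP/(2·TP+FP+FN)):
  A: TP=14, FP=4+4=8, FN=6+8=14 → 28/50 = 0.5600
  B: TP=12, FP=6+0=6, FN=4+4=8 → 24/38 = 0.6316
  C: TP=46, FP=8+4=12, FN=4+0=4 → 92/108 = 0.8519
Highest is class 'C' with F1 score = 0.852.

0.852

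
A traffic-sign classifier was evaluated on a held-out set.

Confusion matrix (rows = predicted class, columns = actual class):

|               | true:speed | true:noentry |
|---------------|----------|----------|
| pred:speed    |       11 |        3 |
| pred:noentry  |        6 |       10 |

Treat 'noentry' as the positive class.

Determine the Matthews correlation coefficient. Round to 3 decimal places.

0.413

MCC = (TP·TN − FP·FN) / √((TP+FP)(TP+FN)(TN+FP)(TN+FN))
Numerator = 10·11 − 6·3 = 92
Denominator = √(16·13·17·14) = √49504 = 222.4949
MCC = 92 / 222.4949 = 0.413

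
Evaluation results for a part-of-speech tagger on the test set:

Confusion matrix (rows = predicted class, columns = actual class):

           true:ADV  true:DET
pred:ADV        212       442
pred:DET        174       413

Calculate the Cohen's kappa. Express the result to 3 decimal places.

0.027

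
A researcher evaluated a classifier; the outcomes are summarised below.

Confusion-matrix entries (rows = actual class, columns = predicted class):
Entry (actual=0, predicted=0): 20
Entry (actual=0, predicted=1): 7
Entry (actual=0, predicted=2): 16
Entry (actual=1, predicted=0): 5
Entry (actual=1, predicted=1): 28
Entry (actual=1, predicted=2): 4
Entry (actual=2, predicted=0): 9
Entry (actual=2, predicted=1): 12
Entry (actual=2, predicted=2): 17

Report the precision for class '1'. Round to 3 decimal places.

0.596

One-vs-rest for '1': TP = diagonal; FP = other classes predicted '1'; FN = '1' predicted as other.
precision = TP/(TP+FP).
1: TP=28, FP=7+12=19 → 28/47 = 0.5957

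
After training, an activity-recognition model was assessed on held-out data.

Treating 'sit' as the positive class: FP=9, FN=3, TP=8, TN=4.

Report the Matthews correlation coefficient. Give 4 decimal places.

MCC = (TP·TN − FP·FN) / √((TP+FP)(TP+FN)(TN+FP)(TN+FN))
Numerator = 8·4 − 9·3 = 5
Denominator = √(17·11·13·7) = √17017 = 130.4492
MCC = 5 / 130.4492 = 0.0383

0.0383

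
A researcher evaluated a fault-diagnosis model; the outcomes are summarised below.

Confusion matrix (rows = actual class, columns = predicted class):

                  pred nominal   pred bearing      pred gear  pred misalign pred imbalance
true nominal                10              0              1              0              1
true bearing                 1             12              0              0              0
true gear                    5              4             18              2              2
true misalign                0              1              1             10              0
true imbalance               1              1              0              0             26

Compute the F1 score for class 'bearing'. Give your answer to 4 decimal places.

0.7742

One-vs-rest for 'bearing': TP = diagonal; FP = other classes predicted 'bearing'; FN = 'bearing' predicted as other.
F1 score = 2·TP/(2·TP+FP+FN).
bearing: TP=12, FP=0+4+1+1=6, FN=1+0+0+0=1 → 24/31 = 0.77419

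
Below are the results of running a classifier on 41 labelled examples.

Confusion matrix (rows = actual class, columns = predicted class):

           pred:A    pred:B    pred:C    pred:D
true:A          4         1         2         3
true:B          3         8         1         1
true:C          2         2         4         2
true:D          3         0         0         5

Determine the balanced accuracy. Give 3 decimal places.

Balanced accuracy = mean of per-class recall.
  A: recall = 4/10 = 0.4000
  B: recall = 8/13 = 0.6154
  C: recall = 4/10 = 0.4000
  D: recall = 5/8 = 0.6250
Mean = (0.4000 + 0.6154 + 0.4000 + 0.6250) / 4 = 0.510

0.510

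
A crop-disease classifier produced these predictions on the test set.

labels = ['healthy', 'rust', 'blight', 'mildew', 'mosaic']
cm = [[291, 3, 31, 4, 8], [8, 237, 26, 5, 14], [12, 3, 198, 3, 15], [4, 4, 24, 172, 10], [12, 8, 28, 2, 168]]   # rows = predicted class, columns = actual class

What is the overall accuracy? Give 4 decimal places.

0.8264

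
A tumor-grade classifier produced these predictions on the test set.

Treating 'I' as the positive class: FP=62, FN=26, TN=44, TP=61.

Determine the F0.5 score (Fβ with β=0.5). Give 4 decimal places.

0.5268

Fβ = (1+β²)·TP / ((1+β²)·TP + β²·FN + FP), with β²=1/4
= 1.25·61 / (1.25·61 + 0.25·26 + 62) = 0.5268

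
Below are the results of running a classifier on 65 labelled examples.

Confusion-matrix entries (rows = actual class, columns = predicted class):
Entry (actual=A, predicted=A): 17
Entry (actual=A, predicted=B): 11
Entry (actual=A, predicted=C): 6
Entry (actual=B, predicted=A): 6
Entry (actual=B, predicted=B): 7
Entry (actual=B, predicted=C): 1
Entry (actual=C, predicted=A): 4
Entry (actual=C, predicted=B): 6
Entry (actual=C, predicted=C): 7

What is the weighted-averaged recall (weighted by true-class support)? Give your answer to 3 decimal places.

0.477

Per-class recall (TP/(TP+FN)):
  A: TP=17, FN=11+6=17 → 17/34 = 0.5000
  B: TP=7, FN=6+1=7 → 7/14 = 0.5000
  C: TP=7, FN=4+6=10 → 7/17 = 0.4118
Weighted-recall = Σ (supportᵢ/N)·recallᵢ with N=65: (34/65)·0.5000 + (14/65)·0.5000 + (17/65)·0.4118 = 0.477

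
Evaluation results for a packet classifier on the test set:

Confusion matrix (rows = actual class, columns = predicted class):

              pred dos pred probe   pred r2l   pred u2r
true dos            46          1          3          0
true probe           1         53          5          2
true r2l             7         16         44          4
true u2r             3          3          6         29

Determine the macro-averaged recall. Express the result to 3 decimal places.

Per-class recall (TP/(TP+FN)):
  dos: TP=46, FN=1+3+0=4 → 46/50 = 0.9200
  probe: TP=53, FN=1+5+2=8 → 53/61 = 0.8689
  r2l: TP=44, FN=7+16+4=27 → 44/71 = 0.6197
  u2r: TP=29, FN=3+3+6=12 → 29/41 = 0.7073
Macro-recall = mean = (0.9200 + 0.8689 + 0.6197 + 0.7073) / 4 = 0.779

0.779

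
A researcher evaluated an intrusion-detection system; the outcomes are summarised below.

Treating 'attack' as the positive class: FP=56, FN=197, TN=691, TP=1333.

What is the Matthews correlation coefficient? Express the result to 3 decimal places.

MCC = (TP·TN − FP·FN) / √((TP+FP)(TP+FN)(TN+FP)(TN+FN))
Numerator = 1333·691 − 56·197 = 910071
Denominator = √(1389·1530·747·888) = √1409701767120 = 1187308.6234
MCC = 910071 / 1187308.6234 = 0.766

0.766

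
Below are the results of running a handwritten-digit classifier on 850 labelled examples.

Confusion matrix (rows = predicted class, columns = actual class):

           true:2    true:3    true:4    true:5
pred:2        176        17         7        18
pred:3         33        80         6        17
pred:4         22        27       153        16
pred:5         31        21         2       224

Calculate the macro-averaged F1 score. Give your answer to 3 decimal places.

0.726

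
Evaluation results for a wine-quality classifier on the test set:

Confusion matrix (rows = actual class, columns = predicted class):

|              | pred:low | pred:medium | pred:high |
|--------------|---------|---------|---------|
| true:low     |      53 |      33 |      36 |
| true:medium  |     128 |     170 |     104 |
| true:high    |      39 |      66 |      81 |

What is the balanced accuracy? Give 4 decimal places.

Balanced accuracy = mean of per-class recall.
  low: recall = 53/122 = 0.43443
  medium: recall = 170/402 = 0.42289
  high: recall = 81/186 = 0.43548
Mean = (0.43443 + 0.42289 + 0.43548) / 3 = 0.4309

0.4309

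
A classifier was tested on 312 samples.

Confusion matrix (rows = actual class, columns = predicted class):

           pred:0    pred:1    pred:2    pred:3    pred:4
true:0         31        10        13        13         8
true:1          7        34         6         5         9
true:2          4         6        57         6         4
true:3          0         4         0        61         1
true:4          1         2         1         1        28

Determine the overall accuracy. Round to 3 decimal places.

Accuracy = trace / total = (31+34+57+61+28=211) / 312 = 211/312 = 0.676

0.676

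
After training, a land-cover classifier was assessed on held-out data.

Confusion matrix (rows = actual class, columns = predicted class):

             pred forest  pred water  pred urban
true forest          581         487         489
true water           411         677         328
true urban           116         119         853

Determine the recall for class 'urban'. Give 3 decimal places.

0.784

Treat 'urban' as positive and all other classes as negative.
recall = TP/(TP+FN).
urban: TP=853, FN=116+119=235 → 853/1088 = 0.7840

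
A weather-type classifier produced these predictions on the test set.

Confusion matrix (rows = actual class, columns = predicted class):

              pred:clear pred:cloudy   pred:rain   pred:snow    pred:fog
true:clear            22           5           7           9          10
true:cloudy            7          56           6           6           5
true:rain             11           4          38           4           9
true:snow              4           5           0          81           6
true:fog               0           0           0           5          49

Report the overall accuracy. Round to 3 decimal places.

Accuracy = trace / total = (22+56+38+81+49=246) / 349 = 246/349 = 0.705

0.705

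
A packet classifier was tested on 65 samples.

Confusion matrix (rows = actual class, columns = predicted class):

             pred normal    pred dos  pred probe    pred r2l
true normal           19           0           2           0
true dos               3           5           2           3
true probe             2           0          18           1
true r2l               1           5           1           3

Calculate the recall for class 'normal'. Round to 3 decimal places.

0.905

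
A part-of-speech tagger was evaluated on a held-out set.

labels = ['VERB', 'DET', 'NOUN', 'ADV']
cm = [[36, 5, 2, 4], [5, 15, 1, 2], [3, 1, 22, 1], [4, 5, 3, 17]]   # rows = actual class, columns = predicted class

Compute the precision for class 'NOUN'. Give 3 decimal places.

Treat 'NOUN' as positive and all other classes as negative.
precision = TP/(TP+FP).
NOUN: TP=22, FP=2+1+3=6 → 22/28 = 0.7857

0.786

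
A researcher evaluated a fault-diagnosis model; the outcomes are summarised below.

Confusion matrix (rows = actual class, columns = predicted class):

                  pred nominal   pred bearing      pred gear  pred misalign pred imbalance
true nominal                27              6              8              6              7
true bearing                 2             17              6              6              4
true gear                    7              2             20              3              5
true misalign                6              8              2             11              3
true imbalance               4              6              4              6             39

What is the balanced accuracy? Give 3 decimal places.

Balanced accuracy = mean of per-class recall.
  nominal: recall = 27/54 = 0.5000
  bearing: recall = 17/35 = 0.4857
  gear: recall = 20/37 = 0.5405
  misalign: recall = 11/30 = 0.3667
  imbalance: recall = 39/59 = 0.6610
Mean = (0.5000 + 0.4857 + 0.5405 + 0.3667 + 0.6610) / 5 = 0.511

0.511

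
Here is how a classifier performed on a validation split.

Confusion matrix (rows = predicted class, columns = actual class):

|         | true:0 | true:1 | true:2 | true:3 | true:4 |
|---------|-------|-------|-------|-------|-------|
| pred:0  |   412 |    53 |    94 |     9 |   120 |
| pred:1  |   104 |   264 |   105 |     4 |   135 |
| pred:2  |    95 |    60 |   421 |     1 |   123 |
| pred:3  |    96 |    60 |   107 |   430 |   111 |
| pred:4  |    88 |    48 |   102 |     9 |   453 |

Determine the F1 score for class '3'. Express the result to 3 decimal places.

0.684

F1 score = 2·TP/(2·TP+FP+FN).
3: TP=430, FP=96+60+107+111=374, FN=9+4+1+9=23 → 860/1257 = 0.6842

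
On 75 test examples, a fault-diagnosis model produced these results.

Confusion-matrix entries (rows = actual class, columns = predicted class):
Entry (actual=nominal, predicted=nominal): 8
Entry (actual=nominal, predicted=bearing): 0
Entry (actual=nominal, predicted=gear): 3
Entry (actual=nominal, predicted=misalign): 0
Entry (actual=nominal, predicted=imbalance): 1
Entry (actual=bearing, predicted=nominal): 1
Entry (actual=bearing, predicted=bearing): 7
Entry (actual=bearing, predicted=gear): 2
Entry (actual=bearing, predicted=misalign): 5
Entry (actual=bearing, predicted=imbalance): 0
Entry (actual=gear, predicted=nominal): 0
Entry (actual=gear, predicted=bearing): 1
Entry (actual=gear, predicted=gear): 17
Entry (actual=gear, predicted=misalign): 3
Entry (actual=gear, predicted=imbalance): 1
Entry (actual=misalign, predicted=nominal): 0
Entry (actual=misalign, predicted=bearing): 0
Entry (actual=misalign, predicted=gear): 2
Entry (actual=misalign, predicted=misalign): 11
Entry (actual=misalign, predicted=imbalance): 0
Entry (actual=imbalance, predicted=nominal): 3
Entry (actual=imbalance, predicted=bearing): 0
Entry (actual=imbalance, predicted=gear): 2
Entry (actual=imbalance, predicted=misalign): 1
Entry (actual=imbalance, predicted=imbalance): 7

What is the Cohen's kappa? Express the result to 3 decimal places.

0.575

Observed agreement pₒ = trace/N = 50/75 = 0.6667
Expected agreement pₑ = Σ (rowᵢ·colᵢ)/N² = (12·12 + 15·8 + 22·26 + 13·20 + 13·9)/75² = 0.2156
κ = (pₒ − pₑ)/(1 − pₑ) = (0.6667 − 0.2156)/(1 − 0.2156) = 0.575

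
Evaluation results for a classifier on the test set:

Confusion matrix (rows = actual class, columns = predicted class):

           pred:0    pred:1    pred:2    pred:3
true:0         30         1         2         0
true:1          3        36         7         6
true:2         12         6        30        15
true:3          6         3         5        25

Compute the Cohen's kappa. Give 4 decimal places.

Observed agreement pₒ = trace/N = 121/187 = 0.64706
Expected agreement pₑ = Σ (rowᵢ·colᵢ)/N² = (33·51 + 52·46 + 63·44 + 39·46)/187² = 0.24710
κ = (pₒ − pₑ)/(1 − pₑ) = (0.64706 − 0.24710)/(1 − 0.24710) = 0.5312

0.5312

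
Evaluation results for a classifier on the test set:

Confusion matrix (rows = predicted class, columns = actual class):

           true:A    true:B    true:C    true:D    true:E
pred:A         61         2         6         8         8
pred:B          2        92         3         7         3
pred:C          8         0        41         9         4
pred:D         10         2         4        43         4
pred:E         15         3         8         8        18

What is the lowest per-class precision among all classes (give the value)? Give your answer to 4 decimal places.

0.3462

Per-class precision (TP/(TP+FP)):
  A: TP=61, FP=2+6+8+8=24 → 61/85 = 0.71765
  B: TP=92, FP=2+3+7+3=15 → 92/107 = 0.85981
  C: TP=41, FP=8+0+9+4=21 → 41/62 = 0.66129
  D: TP=43, FP=10+2+4+4=20 → 43/63 = 0.68254
  E: TP=18, FP=15+3+8+8=34 → 18/52 = 0.34615
Lowest is class 'E' with precision = 0.3462.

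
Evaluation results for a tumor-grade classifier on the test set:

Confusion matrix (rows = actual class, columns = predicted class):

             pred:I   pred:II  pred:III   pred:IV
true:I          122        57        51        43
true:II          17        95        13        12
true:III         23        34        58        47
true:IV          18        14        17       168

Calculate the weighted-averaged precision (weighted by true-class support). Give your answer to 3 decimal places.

Per-class precision (TP/(TP+FP)):
  I: TP=122, FP=17+23+18=58 → 122/180 = 0.6778
  II: TP=95, FP=57+34+14=105 → 95/200 = 0.4750
  III: TP=58, FP=51+13+17=81 → 58/139 = 0.4173
  IV: TP=168, FP=43+12+47=102 → 168/270 = 0.6222
Weighted-precision = Σ (supportᵢ/N)·precisionᵢ with N=789: (273/789)·0.6778 + (137/789)·0.4750 + (162/789)·0.4173 + (217/789)·0.6222 = 0.574

0.574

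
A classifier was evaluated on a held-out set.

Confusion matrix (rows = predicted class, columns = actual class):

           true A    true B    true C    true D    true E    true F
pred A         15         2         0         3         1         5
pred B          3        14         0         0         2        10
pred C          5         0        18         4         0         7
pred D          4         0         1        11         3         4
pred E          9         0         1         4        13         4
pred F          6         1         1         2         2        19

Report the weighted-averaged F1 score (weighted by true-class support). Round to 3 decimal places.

0.504

Per-class F1 score (2·TP/(2·TP+FP+FN)):
  A: TP=15, FP=2+0+3+1+5=11, FN=3+5+4+9+6=27 → 30/68 = 0.4412
  B: TP=14, FP=3+0+0+2+10=15, FN=2+0+0+0+1=3 → 28/46 = 0.6087
  C: TP=18, FP=5+0+4+0+7=16, FN=0+0+1+1+1=3 → 36/55 = 0.6545
  D: TP=11, FP=4+0+1+3+4=12, FN=3+0+4+4+2=13 → 22/47 = 0.4681
  E: TP=13, FP=9+0+1+4+4=18, FN=1+2+0+3+2=8 → 26/52 = 0.5000
  F: TP=19, FP=6+1+1+2+2=12, FN=5+10+7+4+4=30 → 38/80 = 0.4750
Weighted-F1 score = Σ (supportᵢ/N)·F1 scoreᵢ with N=174: (42/174)·0.4412 + (17/174)·0.6087 + (21/174)·0.6545 + (24/174)·0.4681 + (21/174)·0.5000 + (49/174)·0.4750 = 0.504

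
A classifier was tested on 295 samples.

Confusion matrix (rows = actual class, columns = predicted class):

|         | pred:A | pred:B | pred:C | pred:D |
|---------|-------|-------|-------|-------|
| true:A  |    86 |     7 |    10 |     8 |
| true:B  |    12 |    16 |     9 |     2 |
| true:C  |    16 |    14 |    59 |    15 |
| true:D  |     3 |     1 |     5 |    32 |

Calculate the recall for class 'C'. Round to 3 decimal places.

0.567

Take TP from the diagonal, FP from the rest of the 'C' prediction marginal, FN from the rest of the 'C' actual marginal.
recall = TP/(TP+FN).
C: TP=59, FN=16+14+15=45 → 59/104 = 0.5673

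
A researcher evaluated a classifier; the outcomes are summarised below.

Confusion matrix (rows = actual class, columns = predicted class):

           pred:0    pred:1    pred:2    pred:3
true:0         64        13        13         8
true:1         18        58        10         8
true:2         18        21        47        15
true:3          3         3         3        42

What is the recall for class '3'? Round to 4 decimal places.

0.8235

Treat '3' as positive and all other classes as negative.
recall = TP/(TP+FN).
3: TP=42, FN=3+3+3=9 → 42/51 = 0.82353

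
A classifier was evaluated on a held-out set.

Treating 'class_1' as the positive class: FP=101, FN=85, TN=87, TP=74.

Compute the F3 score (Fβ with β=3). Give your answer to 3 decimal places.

Fβ = (1+β²)·TP / ((1+β²)·TP + β²·FN + FP), with β²=9
= 10·74 / (10·74 + 9·85 + 101) = 0.461

0.461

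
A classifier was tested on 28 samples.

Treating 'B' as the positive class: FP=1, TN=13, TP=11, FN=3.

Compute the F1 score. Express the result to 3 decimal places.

0.846

Precision = TP/(TP+FP) = 11/12 = 0.9167
Recall = TP/(TP+FN) = 11/14 = 0.7857
F1 = 2·TP/(2·TP+FP+FN) = 22/26 = 0.846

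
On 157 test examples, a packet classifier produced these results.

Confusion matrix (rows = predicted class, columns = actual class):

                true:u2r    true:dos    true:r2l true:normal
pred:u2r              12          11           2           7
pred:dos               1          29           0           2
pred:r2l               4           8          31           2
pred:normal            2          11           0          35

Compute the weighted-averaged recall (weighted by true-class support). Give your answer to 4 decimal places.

0.6815

Per-class recall (TP/(TP+FN)):
  u2r: TP=12, FN=1+4+2=7 → 12/19 = 0.63158
  dos: TP=29, FN=11+8+11=30 → 29/59 = 0.49153
  r2l: TP=31, FN=2+0+0=2 → 31/33 = 0.93939
  normal: TP=35, FN=7+2+2=11 → 35/46 = 0.76087
Weighted-recall = Σ (supportᵢ/N)·recallᵢ with N=157: (19/157)·0.63158 + (59/157)·0.49153 + (33/157)·0.93939 + (46/157)·0.76087 = 0.6815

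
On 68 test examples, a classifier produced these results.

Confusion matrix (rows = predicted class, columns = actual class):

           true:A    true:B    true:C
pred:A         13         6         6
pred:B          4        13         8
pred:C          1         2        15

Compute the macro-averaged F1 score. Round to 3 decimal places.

Per-class F1 score (2·TP/(2·TP+FP+FN)):
  A: TP=13, FP=6+6=12, FN=4+1=5 → 26/43 = 0.6047
  B: TP=13, FP=4+8=12, FN=6+2=8 → 26/46 = 0.5652
  C: TP=15, FP=1+2=3, FN=6+8=14 → 30/47 = 0.6383
Macro-F1 score = mean = (0.6047 + 0.5652 + 0.6383) / 3 = 0.603

0.603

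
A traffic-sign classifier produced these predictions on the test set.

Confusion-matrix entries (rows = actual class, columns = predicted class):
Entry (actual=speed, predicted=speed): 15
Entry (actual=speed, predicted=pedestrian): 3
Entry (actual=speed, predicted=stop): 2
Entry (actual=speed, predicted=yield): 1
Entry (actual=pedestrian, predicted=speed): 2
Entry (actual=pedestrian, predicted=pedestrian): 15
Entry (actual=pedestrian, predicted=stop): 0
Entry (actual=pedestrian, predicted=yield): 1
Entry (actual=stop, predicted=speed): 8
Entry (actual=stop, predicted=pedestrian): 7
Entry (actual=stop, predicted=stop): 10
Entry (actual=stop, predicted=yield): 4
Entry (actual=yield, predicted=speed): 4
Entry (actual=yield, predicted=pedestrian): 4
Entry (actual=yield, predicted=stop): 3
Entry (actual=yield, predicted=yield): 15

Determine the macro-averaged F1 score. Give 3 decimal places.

Per-class F1 score (2·TP/(2·TP+FP+FN)):
  speed: TP=15, FP=2+8+4=14, FN=3+2+1=6 → 30/50 = 0.6000
  pedestrian: TP=15, FP=3+7+4=14, FN=2+0+1=3 → 30/47 = 0.6383
  stop: TP=10, FP=2+0+3=5, FN=8+7+4=19 → 20/44 = 0.4545
  yield: TP=15, FP=1+1+4=6, FN=4+4+3=11 → 30/47 = 0.6383
Macro-F1 score = mean = (0.6000 + 0.6383 + 0.4545 + 0.6383) / 4 = 0.583

0.583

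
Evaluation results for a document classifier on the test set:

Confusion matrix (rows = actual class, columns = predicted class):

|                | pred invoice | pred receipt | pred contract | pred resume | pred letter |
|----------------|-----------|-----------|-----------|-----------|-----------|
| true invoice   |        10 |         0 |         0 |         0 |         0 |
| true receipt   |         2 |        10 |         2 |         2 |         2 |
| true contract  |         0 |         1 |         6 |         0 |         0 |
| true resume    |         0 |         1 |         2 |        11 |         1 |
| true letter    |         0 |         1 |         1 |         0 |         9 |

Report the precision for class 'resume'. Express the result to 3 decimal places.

Take TP from the diagonal, FP from the rest of the 'resume' prediction marginal, FN from the rest of the 'resume' actual marginal.
precision = TP/(TP+FP).
resume: TP=11, FP=0+2+0+0=2 → 11/13 = 0.8462

0.846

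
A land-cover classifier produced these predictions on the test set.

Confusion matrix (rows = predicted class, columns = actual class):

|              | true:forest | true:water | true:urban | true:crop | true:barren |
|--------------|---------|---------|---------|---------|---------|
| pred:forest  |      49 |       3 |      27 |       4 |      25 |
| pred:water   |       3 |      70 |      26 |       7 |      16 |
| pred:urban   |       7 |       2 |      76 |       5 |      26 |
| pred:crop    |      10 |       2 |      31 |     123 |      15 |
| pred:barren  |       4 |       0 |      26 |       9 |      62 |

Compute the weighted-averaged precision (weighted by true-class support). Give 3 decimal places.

Per-class precision (TP/(TP+FP)):
  forest: TP=49, FP=3+27+4+25=59 → 49/108 = 0.4537
  water: TP=70, FP=3+26+7+16=52 → 70/122 = 0.5738
  urban: TP=76, FP=7+2+5+26=40 → 76/116 = 0.6552
  crop: TP=123, FP=10+2+31+15=58 → 123/181 = 0.6796
  barren: TP=62, FP=4+0+26+9=39 → 62/101 = 0.6139
Weighted-precision = Σ (supportᵢ/N)·precisionᵢ with N=628: (73/628)·0.4537 + (77/628)·0.5738 + (186/628)·0.6552 + (148/628)·0.6796 + (144/628)·0.6139 = 0.618

0.618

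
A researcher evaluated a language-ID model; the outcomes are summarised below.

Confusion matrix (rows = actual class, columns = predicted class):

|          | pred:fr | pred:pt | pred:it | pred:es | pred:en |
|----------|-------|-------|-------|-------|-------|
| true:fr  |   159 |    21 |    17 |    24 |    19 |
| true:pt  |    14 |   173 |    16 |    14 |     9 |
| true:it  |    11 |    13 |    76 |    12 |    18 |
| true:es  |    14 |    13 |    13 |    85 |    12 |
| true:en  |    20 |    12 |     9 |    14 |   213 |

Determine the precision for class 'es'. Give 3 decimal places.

precision = TP/(TP+FP).
es: TP=85, FP=24+14+12+14=64 → 85/149 = 0.5705

0.570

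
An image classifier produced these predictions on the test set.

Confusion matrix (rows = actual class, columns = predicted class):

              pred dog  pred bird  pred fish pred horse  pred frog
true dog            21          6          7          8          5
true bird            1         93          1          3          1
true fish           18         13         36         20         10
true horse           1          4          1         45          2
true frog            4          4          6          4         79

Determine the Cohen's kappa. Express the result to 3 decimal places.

Observed agreement pₒ = trace/N = 274/393 = 0.6972
Expected agreement pₑ = Σ (rowᵢ·colᵢ)/N² = (47·45 + 99·120 + 97·51 + 53·80 + 97·97)/393² = 0.2110
κ = (pₒ − pₑ)/(1 − pₑ) = (0.6972 − 0.2110)/(1 − 0.2110) = 0.616

0.616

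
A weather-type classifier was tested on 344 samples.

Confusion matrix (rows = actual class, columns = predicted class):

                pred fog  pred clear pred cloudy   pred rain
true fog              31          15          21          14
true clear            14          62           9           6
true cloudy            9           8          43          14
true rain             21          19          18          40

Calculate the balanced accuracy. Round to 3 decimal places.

Balanced accuracy = mean of per-class recall.
  fog: recall = 31/81 = 0.3827
  clear: recall = 62/91 = 0.6813
  cloudy: recall = 43/74 = 0.5811
  rain: recall = 40/98 = 0.4082
Mean = (0.3827 + 0.6813 + 0.5811 + 0.4082) / 4 = 0.513

0.513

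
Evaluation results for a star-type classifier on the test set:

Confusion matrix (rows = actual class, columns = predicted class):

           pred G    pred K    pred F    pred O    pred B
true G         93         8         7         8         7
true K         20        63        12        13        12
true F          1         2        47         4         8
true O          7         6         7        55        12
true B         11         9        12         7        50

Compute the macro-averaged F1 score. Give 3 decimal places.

0.634

Per-class F1 score (2·TP/(2·TP+FP+FN)):
  G: TP=93, FP=20+1+7+11=39, FN=8+7+8+7=30 → 186/255 = 0.7294
  K: TP=63, FP=8+2+6+9=25, FN=20+12+13+12=57 → 126/208 = 0.6058
  F: TP=47, FP=7+12+7+12=38, FN=1+2+4+8=15 → 94/147 = 0.6395
  O: TP=55, FP=8+13+4+7=32, FN=7+6+7+12=32 → 110/174 = 0.6322
  B: TP=50, FP=7+12+8+12=39, FN=11+9+12+7=39 → 100/178 = 0.5618
Macro-F1 score = mean = (0.7294 + 0.6058 + 0.6395 + 0.6322 + 0.5618) / 5 = 0.634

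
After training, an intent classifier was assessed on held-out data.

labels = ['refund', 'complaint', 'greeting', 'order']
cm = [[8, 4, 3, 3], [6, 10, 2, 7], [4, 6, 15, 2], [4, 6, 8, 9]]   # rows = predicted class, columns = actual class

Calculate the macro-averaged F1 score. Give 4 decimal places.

0.4282

Per-class F1 score (2·TP/(2·TP+FP+FN)):
  refund: TP=8, FP=4+3+3=10, FN=6+4+4=14 → 16/40 = 0.40000
  complaint: TP=10, FP=6+2+7=15, FN=4+6+6=16 → 20/51 = 0.39216
  greeting: TP=15, FP=4+6+2=12, FN=3+2+8=13 → 30/55 = 0.54545
  order: TP=9, FP=4+6+8=18, FN=3+7+2=12 → 18/48 = 0.37500
Macro-F1 score = mean = (0.40000 + 0.39216 + 0.54545 + 0.37500) / 4 = 0.4282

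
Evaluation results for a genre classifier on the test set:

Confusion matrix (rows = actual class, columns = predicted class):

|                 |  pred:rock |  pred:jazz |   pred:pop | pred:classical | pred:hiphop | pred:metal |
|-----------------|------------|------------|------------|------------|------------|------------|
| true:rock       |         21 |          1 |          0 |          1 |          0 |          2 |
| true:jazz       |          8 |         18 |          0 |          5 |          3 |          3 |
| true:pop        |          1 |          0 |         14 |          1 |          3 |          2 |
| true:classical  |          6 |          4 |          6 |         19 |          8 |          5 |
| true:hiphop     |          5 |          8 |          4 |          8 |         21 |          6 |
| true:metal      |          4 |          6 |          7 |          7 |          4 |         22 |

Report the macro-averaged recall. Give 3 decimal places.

0.539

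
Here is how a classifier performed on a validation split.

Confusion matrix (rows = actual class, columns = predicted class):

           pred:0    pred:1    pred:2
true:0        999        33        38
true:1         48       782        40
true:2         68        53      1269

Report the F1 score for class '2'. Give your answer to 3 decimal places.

Take TP from the diagonal, FP from the rest of the '2' prediction marginal, FN from the rest of the '2' actual marginal.
F1 score = 2·TP/(2·TP+FP+FN).
2: TP=1269, FP=38+40=78, FN=68+53=121 → 2538/2737 = 0.9273

0.927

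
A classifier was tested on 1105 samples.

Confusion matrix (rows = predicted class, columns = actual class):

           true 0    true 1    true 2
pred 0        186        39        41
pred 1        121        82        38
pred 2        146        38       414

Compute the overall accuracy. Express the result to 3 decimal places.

0.617

Accuracy = trace / total = (186+82+414=682) / 1105 = 682/1105 = 0.617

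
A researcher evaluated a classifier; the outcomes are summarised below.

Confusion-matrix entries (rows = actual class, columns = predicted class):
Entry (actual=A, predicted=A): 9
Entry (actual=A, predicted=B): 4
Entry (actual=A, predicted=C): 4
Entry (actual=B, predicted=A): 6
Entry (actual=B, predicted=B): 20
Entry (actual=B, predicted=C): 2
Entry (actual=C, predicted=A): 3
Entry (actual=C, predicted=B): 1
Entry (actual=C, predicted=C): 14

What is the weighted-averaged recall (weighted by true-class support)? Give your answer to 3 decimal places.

Per-class recall (TP/(TP+FN)):
  A: TP=9, FN=4+4=8 → 9/17 = 0.5294
  B: TP=20, FN=6+2=8 → 20/28 = 0.7143
  C: TP=14, FN=3+1=4 → 14/18 = 0.7778
Weighted-recall = Σ (supportᵢ/N)·recallᵢ with N=63: (17/63)·0.5294 + (28/63)·0.7143 + (18/63)·0.7778 = 0.683

0.683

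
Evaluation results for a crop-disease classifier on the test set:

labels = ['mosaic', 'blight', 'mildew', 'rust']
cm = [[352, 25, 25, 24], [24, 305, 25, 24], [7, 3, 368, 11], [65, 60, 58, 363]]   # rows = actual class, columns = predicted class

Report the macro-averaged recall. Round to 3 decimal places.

0.811

Per-class recall (TP/(TP+FN)):
  mosaic: TP=352, FN=25+25+24=74 → 352/426 = 0.8263
  blight: TP=305, FN=24+25+24=73 → 305/378 = 0.8069
  mildew: TP=368, FN=7+3+11=21 → 368/389 = 0.9460
  rust: TP=363, FN=65+60+58=183 → 363/546 = 0.6648
Macro-recall = mean = (0.8263 + 0.8069 + 0.9460 + 0.6648) / 4 = 0.811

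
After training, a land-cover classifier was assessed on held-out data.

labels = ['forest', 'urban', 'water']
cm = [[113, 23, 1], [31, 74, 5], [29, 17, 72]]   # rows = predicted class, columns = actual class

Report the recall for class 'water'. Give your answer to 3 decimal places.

0.923

One-vs-rest for 'water': TP = diagonal; FP = other classes predicted 'water'; FN = 'water' predicted as other.
recall = TP/(TP+FN).
water: TP=72, FN=1+5=6 → 72/78 = 0.9231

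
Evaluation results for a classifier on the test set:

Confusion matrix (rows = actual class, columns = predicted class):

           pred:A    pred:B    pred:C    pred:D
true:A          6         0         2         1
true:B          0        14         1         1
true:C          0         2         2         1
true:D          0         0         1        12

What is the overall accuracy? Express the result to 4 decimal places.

0.7907

Accuracy = trace / total = (6+14+2+12=34) / 43 = 34/43 = 0.7907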